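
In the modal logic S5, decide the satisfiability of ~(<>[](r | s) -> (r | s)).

1. ~(<>[](r | s) -> (r | s)), u
2. <>[](r | s), u   [~->-rule on 1]
3. ~(r | s), u   [~->-rule on 1]
4. ~r, u   [~|-rule on 3]
5. ~s, u   [~|-rule on 3]
6. [](r | s), v   [<>-rule on 2: fresh world v, uRv]
7. r | s, u   [[]-rule on 6 via vRu]
8. r | s, v   [[]-rule on 6 via vRv]
9. s, u   [|-rule on 7 (branches; this branch)]
Accessibility: uRu, uRv, vRu, vRv
Branch closes: s and ~s both at u.
All branches of the tableau close; one closing branch shown above.

Unsatisfiable (every branch closes)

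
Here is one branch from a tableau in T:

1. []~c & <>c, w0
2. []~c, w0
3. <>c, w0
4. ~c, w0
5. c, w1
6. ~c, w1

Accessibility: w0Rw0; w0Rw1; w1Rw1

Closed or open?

Both c and ~c appear at w1.

Yes, closed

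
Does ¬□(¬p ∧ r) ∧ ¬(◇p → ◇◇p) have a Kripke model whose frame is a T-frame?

1. ¬□(¬p ∧ r) ∧ ¬(◇p → ◇◇p), 0
2. ¬□(¬p ∧ r), 0
3. ¬(◇p → ◇◇p), 0
4. ◇p, 0
5. ¬◇◇p, 0
6. ¬◇p, 0
7. ¬p, 0
8. ¬(¬p ∧ r), 1
9. ¬◇p, 1
10. ¬p, 1
11. ¬r, 1
12. p, 2
13. ¬◇p, 2
14. ¬p, 2
Accessibility: 0R0, 0R1, 0R2, 1R1, 2R2
Branch closes: p and ¬p both at 2.
(One branch shown.) All branches close.

Unsatisfiable (every branch closes)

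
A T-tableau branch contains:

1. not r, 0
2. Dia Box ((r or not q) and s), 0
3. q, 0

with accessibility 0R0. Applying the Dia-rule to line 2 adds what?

a fresh world 1 with 0R1, and Box ((r or not q) and s) at 1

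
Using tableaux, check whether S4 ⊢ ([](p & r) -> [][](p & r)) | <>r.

Valid in S4

Tableau for the negation ~(([](p & r) -> [][](p & r)) | <>r):
1. ~(([](p & r) -> [][](p & r)) | <>r), u
2. ~([](p & r) -> [][](p & r)), u
3. ~<>r, u
4. [](p & r), u
5. ~[][](p & r), u
6. ~r, u
7. p & r, u
8. p, u
9. r, u
Accessibility: uRu
Branch closes: r and ~r both at u.
Every branch of the negation's tableau closes; the branch above is one of them.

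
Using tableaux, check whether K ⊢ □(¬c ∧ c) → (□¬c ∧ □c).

Tableau for the negation ¬(□(¬c ∧ c) → (□¬c ∧ □c)):
1. ¬(□(¬c ∧ c) → (□¬c ∧ □c)), 0
2. □(¬c ∧ c), 0   [¬→-rule on 1]
3. ¬(□¬c ∧ □c), 0   [¬→-rule on 1]
4. ¬□c, 0   [¬∧-rule on 3 (branches; this branch)]
5. ¬c, 1   [¬□-rule on 4: fresh world 1, 0R1]
6. ¬c ∧ c, 1   [□-rule on 2 via 0R1]
7. c, 1   [∧-rule on 6]
Accessibility: 0R1
Branch closes: c and ¬c both at 1.
Every branch of the negation's tableau closes; the branch above is one of them.

Valid in K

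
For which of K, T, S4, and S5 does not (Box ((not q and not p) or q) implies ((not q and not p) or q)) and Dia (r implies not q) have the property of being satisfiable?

K

K-tableau for the formula:
1. not (Box ((not q and not p) or q) implies ((not q and not p) or q)) and Dia (r implies not q), u
2. not (Box ((not q and not p) or q) implies ((not q and not p) or q)), u   [and-rule on 1]
3. Dia (r implies not q), u   [and-rule on 1]
4. Box ((not q and not p) or q), u   [neg-implies-rule on 2]
5. not ((not q and not p) or q), u   [neg-implies-rule on 2]
6. not (not q and not p), u   [neg-or-rule on 5]
7. not q, u   [neg-or-rule on 5]
8. p, u   [neg-and-rule on 6 (branches; this branch)]
9. r implies not q, v   [Dia-rule on 3: fresh world v, uRv]
10. (not q and not p) or q, v   [Box-rule on 4 via uRv]
11. not q, v   [implies-rule on 9 (branches; this branch)]
12. not q and not p, v   [or-rule on 10 (branches; this branch)]
13. not p, v   [and-rule on 12]
Accessibility: uRv
Complete open branch: satisfiable in K.
T-tableau for the formula:
1. not (Box ((not q and not p) or q) implies ((not q and not p) or q)) and Dia (r implies not q), u
2. not (Box ((not q and not p) or q) implies ((not q and not p) or q)), u   [and-rule on 1]
3. Dia (r implies not q), u   [and-rule on 1]
4. Box ((not q and not p) or q), u   [neg-implies-rule on 2]
5. not ((not q and not p) or q), u   [neg-implies-rule on 2]
6. not (not q and not p), u   [neg-or-rule on 5]
7. not q, u   [neg-or-rule on 5]
8. (not q and not p) or q, u   [Box-rule on 4 via uRu]
9. p, u   [neg-and-rule on 6 (branches; this branch)]
10. not q and not p, u   [or-rule on 8 (branches; this branch)]
11. not p, u   [and-rule on 10]
Accessibility: uRu
Branch closes: p and not p both at u.
Every branch closes (one shown): unsatisfiable in T, hence also in S4, S5 (every S4/S5-frame is a T-frame).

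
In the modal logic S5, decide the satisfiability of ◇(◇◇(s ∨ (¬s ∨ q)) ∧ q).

1. ◇(◇◇(s ∨ (¬s ∨ q)) ∧ q), 0
2. ◇◇(s ∨ (¬s ∨ q)) ∧ q, 1
3. ◇◇(s ∨ (¬s ∨ q)), 1
4. q, 1
5. ◇(s ∨ (¬s ∨ q)), 2
6. s ∨ (¬s ∨ q), 3
7. ¬s ∨ q, 3
8. q, 3
Accessibility: 0R0, 0R1, 0R2, 0R3, 1R0, 1R1, 1R2, 1R3, 2R0, 2R1, 2R2, 2R3, 3R0, 3R1, 3R2, 3R3

Satisfiable (open branch found)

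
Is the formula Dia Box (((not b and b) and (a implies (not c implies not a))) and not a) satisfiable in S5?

No, unsatisfiable

1. Dia Box (((not b and b) and (a implies (not c implies not a))) and not a), u
2. Box (((not b and b) and (a implies (not c implies not a))) and not a), v
3. ((not b and b) and (a implies (not c implies not a))) and not a, u
4. (not b and b) and (a implies (not c implies not a)), u
5. not a, u
6. not b and b, u
7. a implies (not c implies not a), u
8. not b, u
9. b, u
Accessibility: uRu, uRv, vRu, vRv
Branch closes: b and not b both at u.
Every branch closes; the branch above is one of them.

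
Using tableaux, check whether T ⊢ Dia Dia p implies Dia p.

Tableau for the negation not (Dia Dia p implies Dia p):
1. not (Dia Dia p implies Dia p), w0
2. Dia Dia p, w0
3. not Dia p, w0
4. not p, w0
5. Dia p, w1
6. not p, w1
7. p, w2
Accessibility: w0Rw0, w0Rw1, w1Rw1, w1Rw2, w2Rw2
The negation has an open branch (countermodel exists).

Not valid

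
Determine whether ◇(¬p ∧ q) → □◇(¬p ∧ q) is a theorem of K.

Invalid (countermodel exists)

Tableau for the negation ¬(◇(¬p ∧ q) → □◇(¬p ∧ q)):
1. ¬(◇(¬p ∧ q) → □◇(¬p ∧ q)), w0
2. ◇(¬p ∧ q), w0   [¬→-rule on 1]
3. ¬□◇(¬p ∧ q), w0   [¬→-rule on 1]
4. ¬p ∧ q, w1   [◇-rule on 2: fresh world w1, w0Rw1]
5. ¬p, w1   [∧-rule on 4]
6. q, w1   [∧-rule on 4]
7. ¬◇(¬p ∧ q), w2   [¬□-rule on 3: fresh world w2, w0Rw2]
Accessibility: w0Rw1, w0Rw2
The negation has an open branch (countermodel exists).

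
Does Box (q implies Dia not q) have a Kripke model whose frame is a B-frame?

Satisfiable (open branch found)

1. Box (q implies Dia not q), w0
2. q implies Dia not q, w0   [Box-rule on 1 via w0Rw0]
3. Dia not q, w0   [implies-rule on 2 (branches; this branch)]
4. not q, w1   [Dia-rule on 3: fresh world w1, w0Rw1]
5. q implies Dia not q, w1   [Box-rule on 1 via w0Rw1]
6. Dia not q, w1   [implies-rule on 5 (branches; this branch)]
7. not q, w2   [Dia-rule on 6: fresh world w2, w1Rw2]
Accessibility: w0Rw0, w0Rw1, w1Rw0, w1Rw1, w1Rw2, w2Rw1, w2Rw2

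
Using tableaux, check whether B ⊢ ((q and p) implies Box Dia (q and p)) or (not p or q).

Tableau for the negation not (((q and p) implies Box Dia (q and p)) or (not p or q)):
1. not (((q and p) implies Box Dia (q and p)) or (not p or q)), u
2. not ((q and p) implies Box Dia (q and p)), u
3. not (not p or q), u
4. q and p, u
5. not Box Dia (q and p), u
6. p, u
7. not q, u
8. q, u
Accessibility: uRu
Branch closes: q and not q both at u.
Every branch of the negation's tableau closes; the branch above is one of them.

Valid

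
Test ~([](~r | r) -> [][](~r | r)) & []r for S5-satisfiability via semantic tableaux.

1. ~([](~r | r) -> [][](~r | r)) & []r, 0
2. ~([](~r | r) -> [][](~r | r)), 0   [&-rule on 1]
3. []r, 0   [&-rule on 1]
4. [](~r | r), 0   [~->-rule on 2]
5. ~[][](~r | r), 0   [~->-rule on 2]
6. r, 0   [[]-rule on 3 via 0R0]
7. ~r | r, 0   [[]-rule on 4 via 0R0]
8. ~[](~r | r), 1   [~[]-rule on 5: fresh world 1, 0R1]
9. r, 1   [[]-rule on 3 via 0R1]
10. ~r | r, 1   [[]-rule on 4 via 0R1]
11. ~(~r | r), 2   [~[]-rule on 8: fresh world 2, 1R2]
12. r, 2   [~|-rule on 11]
13. ~r, 2   [~|-rule on 11]
Accessibility: 0R0, 0R1, 0R2, 1R0, 1R1, 1R2, 2R0, 2R1, 2R2
Branch closes: r and ~r both at 2.
(One branch shown.) All branches close.

Unsatisfiable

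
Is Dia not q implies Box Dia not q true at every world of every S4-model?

Tableau for the negation not (Dia not q implies Box Dia not q):
1. not (Dia not q implies Box Dia not q), w0
2. Dia not q, w0
3. not Box Dia not q, w0
4. not q, w1
5. not Dia not q, w2
6. q, w2
Accessibility: w0Rw0, w0Rw1, w0Rw2, w1Rw1, w2Rw2
The negation has an open branch (countermodel exists).

No, not valid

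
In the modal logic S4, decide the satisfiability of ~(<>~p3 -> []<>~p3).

1. ~(<>~p3 -> []<>~p3), 0
2. <>~p3, 0
3. ~[]<>~p3, 0
4. ~p3, 1
5. ~<>~p3, 2
6. p3, 2
Accessibility: 0R0, 0R1, 0R2, 1R1, 2R2

Satisfiable (open branch found)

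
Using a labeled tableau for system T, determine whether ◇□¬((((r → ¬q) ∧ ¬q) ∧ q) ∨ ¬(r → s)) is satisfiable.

1. ◇□¬((((r → ¬q) ∧ ¬q) ∧ q) ∨ ¬(r → s)), 0
2. □¬((((r → ¬q) ∧ ¬q) ∧ q) ∨ ¬(r → s)), 1
3. ¬((((r → ¬q) ∧ ¬q) ∧ q) ∨ ¬(r → s)), 1
4. ¬(((r → ¬q) ∧ ¬q) ∧ q), 1
5. r → s, 1
6. ¬q, 1
7. s, 1
Accessibility: 0R0, 0R1, 1R1

Satisfiable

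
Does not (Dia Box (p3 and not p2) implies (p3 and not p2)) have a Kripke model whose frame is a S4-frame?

Yes, satisfiable

1. not (Dia Box (p3 and not p2) implies (p3 and not p2)), 0
2. Dia Box (p3 and not p2), 0
3. not (p3 and not p2), 0
4. p2, 0
5. Box (p3 and not p2), 1
6. p3 and not p2, 1
7. p3, 1
8. not p2, 1
Accessibility: 0R0, 0R1, 1R1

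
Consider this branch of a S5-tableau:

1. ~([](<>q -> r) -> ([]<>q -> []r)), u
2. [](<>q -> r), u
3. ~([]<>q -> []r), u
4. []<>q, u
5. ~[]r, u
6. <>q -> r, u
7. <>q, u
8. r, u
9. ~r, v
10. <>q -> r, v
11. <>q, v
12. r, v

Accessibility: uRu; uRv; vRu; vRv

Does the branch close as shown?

Both r and ~r appear at v.

Closed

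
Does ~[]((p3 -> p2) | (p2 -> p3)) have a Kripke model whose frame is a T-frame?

Unsatisfiable (every branch closes)

1. ~[]((p3 -> p2) | (p2 -> p3)), w0
2. ~((p3 -> p2) | (p2 -> p3)), w1
3. ~(p3 -> p2), w1
4. ~(p2 -> p3), w1
5. p3, w1
6. ~p2, w1
7. p2, w1
8. ~p3, w1
Accessibility: w0Rw0, w0Rw1, w1Rw1
Branch closes: p2 and ~p2 both at w1.
Every branch closes; the branch above is one of them.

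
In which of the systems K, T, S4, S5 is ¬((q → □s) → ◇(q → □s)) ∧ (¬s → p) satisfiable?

T-tableau for the formula:
1. ¬((q → □s) → ◇(q → □s)) ∧ (¬s → p), u
2. ¬((q → □s) → ◇(q → □s)), u
3. ¬s → p, u
4. q → □s, u
5. ¬◇(q → □s), u
6. ¬(q → □s), u
7. q, u
8. ¬□s, u
9. p, u
10. □s, u
11. s, u
12. ¬s, v
13. ¬(q → □s), v
14. q, v
15. ¬□s, v
16. s, v
Accessibility: uRu, uRv, vRv
Branch closes: s and ¬s both at v.
Every branch closes (one shown): unsatisfiable in T, hence also in S4, S5 (every S4/S5-frame is a T-frame).
K-tableau for the formula:
1. ¬((q → □s) → ◇(q → □s)) ∧ (¬s → p), u
2. ¬((q → □s) → ◇(q → □s)), u
3. ¬s → p, u
4. q → □s, u
5. ¬◇(q → □s), u
6. p, u
7. □s, u
Complete open branch: satisfiable in K.

K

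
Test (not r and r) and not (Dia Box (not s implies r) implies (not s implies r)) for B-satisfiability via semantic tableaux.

Unsatisfiable (every branch closes)

1. (not r and r) and not (Dia Box (not s implies r) implies (not s implies r)), 0
2. not r and r, 0   [and-rule on 1]
3. not (Dia Box (not s implies r) implies (not s implies r)), 0   [and-rule on 1]
4. not r, 0   [and-rule on 2]
5. r, 0   [and-rule on 2]
Accessibility: 0R0
Branch closes: r and not r both at 0.
Every branch closes; the branch above is one of them.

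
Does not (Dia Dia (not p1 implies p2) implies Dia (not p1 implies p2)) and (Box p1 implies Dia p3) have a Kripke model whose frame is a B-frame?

Satisfiable (open branch found)

1. not (Dia Dia (not p1 implies p2) implies Dia (not p1 implies p2)) and (Box p1 implies Dia p3), u
2. not (Dia Dia (not p1 implies p2) implies Dia (not p1 implies p2)), u
3. Box p1 implies Dia p3, u
4. Dia Dia (not p1 implies p2), u
5. not Dia (not p1 implies p2), u
6. not (not p1 implies p2), u
7. not p1, u
8. not p2, u
9. Dia p3, u
10. Dia (not p1 implies p2), v
11. not (not p1 implies p2), v
12. not p1, v
13. not p2, v
14. p3, w
15. not (not p1 implies p2), w
16. not p1, w
17. not p2, w
18. not p1 implies p2, x
19. p2, x
Accessibility: uRu, uRv, uRw, vRu, vRv, vRx, wRu, wRw, xRv, xRx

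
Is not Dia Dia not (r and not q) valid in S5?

Not valid

Tableau for the negation Dia Dia not (r and not q):
1. Dia Dia not (r and not q), w0
2. Dia not (r and not q), w1   [Dia-rule on 1: fresh world w1, w0Rw1]
3. not (r and not q), w2   [Dia-rule on 2: fresh world w2, w1Rw2]
4. q, w2   [neg-and-rule on 3 (branches; this branch)]
Accessibility: w0Rw0, w0Rw1, w0Rw2, w1Rw0, w1Rw1, w1Rw2, w2Rw0, w2Rw1, w2Rw2
The negation has an open branch (countermodel exists).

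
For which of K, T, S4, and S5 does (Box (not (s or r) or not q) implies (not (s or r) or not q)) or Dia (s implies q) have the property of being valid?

T, S4, S5

K-tableau for the negation not ((Box (not (s or r) or not q) implies (not (s or r) or not q)) or Dia (s implies q)):
1. not ((Box (not (s or r) or not q) implies (not (s or r) or not q)) or Dia (s implies q)), 0
2. not (Box (not (s or r) or not q) implies (not (s or r) or not q)), 0
3. not Dia (s implies q), 0
4. Box (not (s or r) or not q), 0
5. not (not (s or r) or not q), 0
6. s or r, 0
7. q, 0
8. r, 0
Complete open branch: countermodel on a K-frame, so not valid in K.
T-tableau for the negation not ((Box (not (s or r) or not q) implies (not (s or r) or not q)) or Dia (s implies q)):
1. not ((Box (not (s or r) or not q) implies (not (s or r) or not q)) or Dia (s implies q)), 0
2. not (Box (not (s or r) or not q) implies (not (s or r) or not q)), 0
3. not Dia (s implies q), 0
4. Box (not (s or r) or not q), 0
5. not (not (s or r) or not q), 0
6. s or r, 0
7. q, 0
8. not (s implies q), 0
9. s, 0
10. not q, 0
Accessibility: 0R0
Branch closes: q and not q both at 0.
Every branch closes (one shown): valid in T, hence also in S4, S5 (every theorem of T is a theorem of S4 and S5).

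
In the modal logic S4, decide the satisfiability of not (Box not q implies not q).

1. not (Box not q implies not q), w0
2. Box not q, w0
3. q, w0
4. not q, w0
Accessibility: w0Rw0
Branch closes: q and not q both at w0.
All branches of the tableau close; one closing branch shown above.

No, unsatisfiable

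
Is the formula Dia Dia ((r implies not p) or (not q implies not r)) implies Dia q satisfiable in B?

1. Dia Dia ((r implies not p) or (not q implies not r)) implies Dia q, u
2. Dia q, u
3. q, v
Accessibility: uRu, uRv, vRu, vRv

Yes, satisfiable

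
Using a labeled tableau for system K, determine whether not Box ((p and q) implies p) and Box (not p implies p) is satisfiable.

No, unsatisfiable

1. not Box ((p and q) implies p) and Box (not p implies p), w0
2. not Box ((p and q) implies p), w0
3. Box (not p implies p), w0
4. not ((p and q) implies p), w1
5. p and q, w1
6. not p, w1
7. p, w1
8. q, w1
Accessibility: w0Rw1
Branch closes: p and not p both at w1.
Every branch closes; the branch above is one of them.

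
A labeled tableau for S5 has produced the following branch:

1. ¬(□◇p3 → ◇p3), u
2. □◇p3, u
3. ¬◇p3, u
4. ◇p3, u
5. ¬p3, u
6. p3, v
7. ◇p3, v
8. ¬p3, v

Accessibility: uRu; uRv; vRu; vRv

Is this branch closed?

Closed

Both p3 and ¬p3 appear at v.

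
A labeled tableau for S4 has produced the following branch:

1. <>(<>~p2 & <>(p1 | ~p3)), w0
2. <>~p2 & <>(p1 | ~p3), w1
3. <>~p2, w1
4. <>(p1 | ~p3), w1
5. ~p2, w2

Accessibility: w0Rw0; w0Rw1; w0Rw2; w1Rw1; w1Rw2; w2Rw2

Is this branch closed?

Not closed

No atom appears with both signs at the same world.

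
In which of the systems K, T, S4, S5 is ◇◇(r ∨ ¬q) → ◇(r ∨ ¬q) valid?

S4, S5

S4-tableau for the negation ¬(◇◇(r ∨ ¬q) → ◇(r ∨ ¬q)):
1. ¬(◇◇(r ∨ ¬q) → ◇(r ∨ ¬q)), 0
2. ◇◇(r ∨ ¬q), 0
3. ¬◇(r ∨ ¬q), 0
4. ¬(r ∨ ¬q), 0
5. ¬r, 0
6. q, 0
7. ◇(r ∨ ¬q), 1
8. ¬(r ∨ ¬q), 1
9. ¬r, 1
10. q, 1
11. r ∨ ¬q, 2
12. ¬(r ∨ ¬q), 2
13. ¬r, 2
14. q, 2
15. ¬q, 2
Accessibility: 0R0, 0R1, 0R2, 1R1, 1R2, 2R2
Branch closes: q and ¬q both at 2.
Every branch closes (one shown): valid in S4, hence also in S5 (every theorem of S4 is a theorem of S5).
T-tableau for the negation ¬(◇◇(r ∨ ¬q) → ◇(r ∨ ¬q)):
1. ¬(◇◇(r ∨ ¬q) → ◇(r ∨ ¬q)), 0
2. ◇◇(r ∨ ¬q), 0
3. ¬◇(r ∨ ¬q), 0
4. ¬(r ∨ ¬q), 0
5. ¬r, 0
6. q, 0
7. ◇(r ∨ ¬q), 1
8. ¬(r ∨ ¬q), 1
9. ¬r, 1
10. q, 1
11. r ∨ ¬q, 2
12. ¬q, 2
Accessibility: 0R0, 0R1, 1R1, 1R2, 2R2
Complete open branch: countermodel on a T-frame, so not valid in T, nor in K (the same frame is also a K-frame).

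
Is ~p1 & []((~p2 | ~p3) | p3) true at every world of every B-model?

Tableau for the negation ~(~p1 & []((~p2 | ~p3) | p3)):
1. ~(~p1 & []((~p2 | ~p3) | p3)), u
2. p1, u   [~&-rule on 1 (branches; this branch)]
Accessibility: uRu
The negation has an open branch (countermodel exists).

No, not valid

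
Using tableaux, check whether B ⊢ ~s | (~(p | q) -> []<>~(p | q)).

Tableau for the negation ~(~s | (~(p | q) -> []<>~(p | q))):
1. ~(~s | (~(p | q) -> []<>~(p | q))), w0
2. s, w0
3. ~(~(p | q) -> []<>~(p | q)), w0
4. ~(p | q), w0
5. ~[]<>~(p | q), w0
6. ~p, w0
7. ~q, w0
8. ~<>~(p | q), w1
9. p | q, w0
10. p | q, w1
11. q, w0
Accessibility: w0Rw0, w0Rw1, w1Rw0, w1Rw1
Branch closes: q and ~q both at w0.
All branches of the negation close; one closing branch shown above.

Valid in B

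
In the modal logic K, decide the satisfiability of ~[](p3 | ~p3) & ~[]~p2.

1. ~[](p3 | ~p3) & ~[]~p2, 0
2. ~[](p3 | ~p3), 0   [&-rule on 1]
3. ~[]~p2, 0   [&-rule on 1]
4. ~(p3 | ~p3), 1   [~[]-rule on 2: fresh world 1, 0R1]
5. ~p3, 1   [~|-rule on 4]
6. p3, 1   [~|-rule on 4]
Accessibility: 0R1
Branch closes: p3 and ~p3 both at 1.
All branches of the tableau close; one closing branch shown above.

Unsatisfiable (every branch closes)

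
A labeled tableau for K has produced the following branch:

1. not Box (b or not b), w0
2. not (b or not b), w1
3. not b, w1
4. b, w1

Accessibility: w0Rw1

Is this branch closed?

Closed

Both b and not b appear at w1.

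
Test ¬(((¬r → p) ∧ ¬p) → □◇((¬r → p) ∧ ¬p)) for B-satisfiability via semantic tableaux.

No, unsatisfiable

1. ¬(((¬r → p) ∧ ¬p) → □◇((¬r → p) ∧ ¬p)), w0
2. (¬r → p) ∧ ¬p, w0   [¬→-rule on 1]
3. ¬□◇((¬r → p) ∧ ¬p), w0   [¬→-rule on 1]
4. ¬r → p, w0   [∧-rule on 2]
5. ¬p, w0   [∧-rule on 2]
6. r, w0   [→-rule on 4 (branches; this branch)]
7. ¬◇((¬r → p) ∧ ¬p), w1   [¬□-rule on 3: fresh world w1, w0Rw1]
8. ¬((¬r → p) ∧ ¬p), w0   [¬◇-rule on 7 via w1Rw0]
9. ¬((¬r → p) ∧ ¬p), w1   [¬◇-rule on 7 via w1Rw1]
10. ¬(¬r → p), w0   [¬∧-rule on 8 (branches; this branch)]
11. ¬r, w0   [¬→-rule on 10]
Accessibility: w0Rw0, w0Rw1, w1Rw0, w1Rw1
Branch closes: r and ¬r both at w0.
Every branch closes; the branch above is one of them.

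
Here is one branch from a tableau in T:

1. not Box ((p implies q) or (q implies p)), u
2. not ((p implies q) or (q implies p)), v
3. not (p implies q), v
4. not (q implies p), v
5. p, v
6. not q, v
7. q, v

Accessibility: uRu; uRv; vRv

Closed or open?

Both q and not q appear at v.

Yes, closed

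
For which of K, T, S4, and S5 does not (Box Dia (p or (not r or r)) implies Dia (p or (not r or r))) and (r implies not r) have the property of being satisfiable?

K-tableau for the formula:
1. not (Box Dia (p or (not r or r)) implies Dia (p or (not r or r))) and (r implies not r), w0
2. not (Box Dia (p or (not r or r)) implies Dia (p or (not r or r))), w0
3. r implies not r, w0
4. Box Dia (p or (not r or r)), w0
5. not Dia (p or (not r or r)), w0
6. not r, w0
Complete open branch: satisfiable in K.
T-tableau for the formula:
1. not (Box Dia (p or (not r or r)) implies Dia (p or (not r or r))) and (r implies not r), w0
2. not (Box Dia (p or (not r or r)) implies Dia (p or (not r or r))), w0
3. r implies not r, w0
4. Box Dia (p or (not r or r)), w0
5. not Dia (p or (not r or r)), w0
6. Dia (p or (not r or r)), w0
7. not (p or (not r or r)), w0
8. not p, w0
9. not (not r or r), w0
10. r, w0
11. not r, w0
Accessibility: w0Rw0
Branch closes: r and not r both at w0.
Every branch closes (one shown): unsatisfiable in T, hence also in S4, S5 (every S4/S5-frame is a T-frame).

K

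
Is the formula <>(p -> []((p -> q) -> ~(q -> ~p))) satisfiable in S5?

1. <>(p -> []((p -> q) -> ~(q -> ~p))), 0
2. p -> []((p -> q) -> ~(q -> ~p)), 1   [<>-rule on 1: fresh world 1, 0R1]
3. []((p -> q) -> ~(q -> ~p)), 1   [->-rule on 2 (branches; this branch)]
4. (p -> q) -> ~(q -> ~p), 0   [[]-rule on 3 via 1R0]
5. (p -> q) -> ~(q -> ~p), 1   [[]-rule on 3 via 1R1]
6. ~(q -> ~p), 0   [->-rule on 4 (branches; this branch)]
7. q, 0   [~->-rule on 6]
8. p, 0   [~->-rule on 6]
9. ~(q -> ~p), 1   [->-rule on 5 (branches; this branch)]
10. q, 1   [~->-rule on 9]
11. p, 1   [~->-rule on 9]
Accessibility: 0R0, 0R1, 1R0, 1R1

Satisfiable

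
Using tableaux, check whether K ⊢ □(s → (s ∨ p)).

Tableau for the negation ¬□(s → (s ∨ p)):
1. ¬□(s → (s ∨ p)), w0
2. ¬(s → (s ∨ p)), w1
3. s, w1
4. ¬(s ∨ p), w1
5. ¬s, w1
6. ¬p, w1
Accessibility: w0Rw1
Branch closes: s and ¬s both at w1.
All branches of the negation close; one closing branch shown above.

Valid in K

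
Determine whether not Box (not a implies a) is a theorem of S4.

Invalid (countermodel exists)

Tableau for the negation Box (not a implies a):
1. Box (not a implies a), u
2. not a implies a, u
3. a, u
Accessibility: uRu
The negation has an open branch (countermodel exists).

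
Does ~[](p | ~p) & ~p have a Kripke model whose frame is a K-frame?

1. ~[](p | ~p) & ~p, w0
2. ~[](p | ~p), w0
3. ~p, w0
4. ~(p | ~p), w1
5. ~p, w1
6. p, w1
Accessibility: w0Rw1
Branch closes: p and ~p both at w1.
All branches of the tableau close; one closing branch shown above.

No, unsatisfiable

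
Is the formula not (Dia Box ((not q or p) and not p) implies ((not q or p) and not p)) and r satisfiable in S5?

Unsatisfiable (every branch closes)

1. not (Dia Box ((not q or p) and not p) implies ((not q or p) and not p)) and r, 0
2. not (Dia Box ((not q or p) and not p) implies ((not q or p) and not p)), 0   [and-rule on 1]
3. r, 0   [and-rule on 1]
4. Dia Box ((not q or p) and not p), 0   [neg-implies-rule on 2]
5. not ((not q or p) and not p), 0   [neg-implies-rule on 2]
6. not (not q or p), 0   [neg-and-rule on 5 (branches; this branch)]
7. q, 0   [neg-or-rule on 6]
8. not p, 0   [neg-or-rule on 6]
9. Box ((not q or p) and not p), 1   [Dia-rule on 4: fresh world 1, 0R1]
10. (not q or p) and not p, 0   [Box-rule on 9 via 1R0]
11. not q or p, 0   [and-rule on 10]
12. (not q or p) and not p, 1   [Box-rule on 9 via 1R1]
13. not q or p, 1   [and-rule on 12]
14. not p, 1   [and-rule on 12]
15. p, 0   [or-rule on 11 (branches; this branch)]
Accessibility: 0R0, 0R1, 1R0, 1R1
Branch closes: p and not p both at 0.
All branches of the tableau close; one closing branch shown above.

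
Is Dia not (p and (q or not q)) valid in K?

Not valid

Tableau for the negation not Dia not (p and (q or not q)):
1. not Dia not (p and (q or not q)), 0
The negation has an open branch (countermodel exists).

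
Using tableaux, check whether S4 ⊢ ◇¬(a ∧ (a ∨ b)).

Tableau for the negation ¬◇¬(a ∧ (a ∨ b)):
1. ¬◇¬(a ∧ (a ∨ b)), w0
2. a ∧ (a ∨ b), w0   [¬◇-rule on 1 via w0Rw0]
3. a, w0   [∧-rule on 2]
4. a ∨ b, w0   [∧-rule on 2]
5. b, w0   [∨-rule on 4 (branches; this branch)]
Accessibility: w0Rw0
The negation has an open branch (countermodel exists).

Invalid (countermodel exists)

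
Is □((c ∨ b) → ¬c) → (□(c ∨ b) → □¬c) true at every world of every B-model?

Yes, valid

Tableau for the negation ¬(□((c ∨ b) → ¬c) → (□(c ∨ b) → □¬c)):
1. ¬(□((c ∨ b) → ¬c) → (□(c ∨ b) → □¬c)), u
2. □((c ∨ b) → ¬c), u   [¬→-rule on 1]
3. ¬(□(c ∨ b) → □¬c), u   [¬→-rule on 1]
4. □(c ∨ b), u   [¬→-rule on 3]
5. ¬□¬c, u   [¬→-rule on 3]
6. (c ∨ b) → ¬c, u   [□-rule on 2 via uRu]
7. c ∨ b, u   [□-rule on 4 via uRu]
8. ¬c, u   [→-rule on 6 (branches; this branch)]
9. b, u   [∨-rule on 7 (branches; this branch)]
10. c, v   [¬□-rule on 5: fresh world v, uRv]
11. (c ∨ b) → ¬c, v   [□-rule on 2 via uRv]
12. c ∨ b, v   [□-rule on 4 via uRv]
13. ¬(c ∨ b), v   [→-rule on 11 (branches; this branch)]
14. ¬c, v   [¬∨-rule on 13]
15. ¬b, v   [¬∨-rule on 13]
Accessibility: uRu, uRv, vRu, vRv
Branch closes: c and ¬c both at v.
Every branch of the negation's tableau closes; the branch above is one of them.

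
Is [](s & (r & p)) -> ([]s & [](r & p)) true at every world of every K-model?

Tableau for the negation ~([](s & (r & p)) -> ([]s & [](r & p))):
1. ~([](s & (r & p)) -> ([]s & [](r & p))), u
2. [](s & (r & p)), u
3. ~([]s & [](r & p)), u
4. ~[](r & p), u
5. ~(r & p), v
6. s & (r & p), v
7. s, v
8. r & p, v
9. r, v
10. p, v
11. ~p, v
Accessibility: uRv
Branch closes: p and ~p both at v.
Every branch of the negation's tableau closes; the branch above is one of them.

Valid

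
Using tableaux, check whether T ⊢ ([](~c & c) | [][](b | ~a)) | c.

Tableau for the negation ~(([](~c & c) | [][](b | ~a)) | c):
1. ~(([](~c & c) | [][](b | ~a)) | c), w0
2. ~([](~c & c) | [][](b | ~a)), w0
3. ~c, w0
4. ~[](~c & c), w0
5. ~[][](b | ~a), w0
6. ~(~c & c), w1
7. ~c, w1
8. ~[](b | ~a), w2
9. ~(b | ~a), w3
10. ~b, w3
11. a, w3
Accessibility: w0Rw0, w0Rw1, w0Rw2, w1Rw1, w2Rw2, w2Rw3, w3Rw3
The negation has an open branch (countermodel exists).

Not valid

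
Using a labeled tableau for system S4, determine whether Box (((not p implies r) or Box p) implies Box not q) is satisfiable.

1. Box (((not p implies r) or Box p) implies Box not q), 0
2. ((not p implies r) or Box p) implies Box not q, 0   [Box-rule on 1 via 0R0]
3. Box not q, 0   [implies-rule on 2 (branches; this branch)]
4. not q, 0   [Box-rule on 3 via 0R0]
Accessibility: 0R0

Satisfiable (open branch found)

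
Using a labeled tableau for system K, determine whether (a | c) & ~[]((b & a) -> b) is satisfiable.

1. (a | c) & ~[]((b & a) -> b), 0
2. a | c, 0
3. ~[]((b & a) -> b), 0
4. c, 0
5. ~((b & a) -> b), 1
6. b & a, 1
7. ~b, 1
8. b, 1
9. a, 1
Accessibility: 0R1
Branch closes: b and ~b both at 1.
All branches of the tableau close; one closing branch shown above.

Unsatisfiable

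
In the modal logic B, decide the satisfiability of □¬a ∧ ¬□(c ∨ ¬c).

Unsatisfiable

1. □¬a ∧ ¬□(c ∨ ¬c), w0
2. □¬a, w0
3. ¬□(c ∨ ¬c), w0
4. ¬a, w0
5. ¬(c ∨ ¬c), w1
6. ¬c, w1
7. c, w1
Accessibility: w0Rw0, w0Rw1, w1Rw0, w1Rw1
Branch closes: c and ¬c both at w1.
All branches of the tableau close; one closing branch shown above.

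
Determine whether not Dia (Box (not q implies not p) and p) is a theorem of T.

Tableau for the negation Dia (Box (not q implies not p) and p):
1. Dia (Box (not q implies not p) and p), 0
2. Box (not q implies not p) and p, 1
3. Box (not q implies not p), 1
4. p, 1
5. not q implies not p, 1
6. q, 1
Accessibility: 0R0, 0R1, 1R1
The negation has an open branch (countermodel exists).

Not valid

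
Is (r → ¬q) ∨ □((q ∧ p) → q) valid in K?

Tableau for the negation ¬((r → ¬q) ∨ □((q ∧ p) → q)):
1. ¬((r → ¬q) ∨ □((q ∧ p) → q)), u
2. ¬(r → ¬q), u
3. ¬□((q ∧ p) → q), u
4. r, u
5. q, u
6. ¬((q ∧ p) → q), v
7. q ∧ p, v
8. ¬q, v
9. q, v
10. p, v
Accessibility: uRv
Branch closes: q and ¬q both at v.
All branches of the negation close; one closing branch shown above.

Yes, valid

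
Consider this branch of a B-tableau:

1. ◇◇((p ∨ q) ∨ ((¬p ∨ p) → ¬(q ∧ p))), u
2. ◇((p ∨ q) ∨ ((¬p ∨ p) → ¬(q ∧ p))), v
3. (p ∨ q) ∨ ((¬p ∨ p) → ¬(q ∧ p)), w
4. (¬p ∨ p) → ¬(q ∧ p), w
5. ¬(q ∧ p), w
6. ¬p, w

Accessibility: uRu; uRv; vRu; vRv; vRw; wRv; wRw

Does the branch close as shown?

No atom appears with both signs at the same world.

No, open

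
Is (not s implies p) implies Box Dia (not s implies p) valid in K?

Not valid

Tableau for the negation not ((not s implies p) implies Box Dia (not s implies p)):
1. not ((not s implies p) implies Box Dia (not s implies p)), w0
2. not s implies p, w0   [neg-implies-rule on 1]
3. not Box Dia (not s implies p), w0   [neg-implies-rule on 1]
4. p, w0   [implies-rule on 2 (branches; this branch)]
5. not Dia (not s implies p), w1   [neg-Box-rule on 3: fresh world w1, w0Rw1]
Accessibility: w0Rw1
The negation has an open branch (countermodel exists).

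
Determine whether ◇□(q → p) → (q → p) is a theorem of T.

Tableau for the negation ¬(◇□(q → p) → (q → p)):
1. ¬(◇□(q → p) → (q → p)), u
2. ◇□(q → p), u   [¬→-rule on 1]
3. ¬(q → p), u   [¬→-rule on 1]
4. q, u   [¬→-rule on 3]
5. ¬p, u   [¬→-rule on 3]
6. □(q → p), v   [◇-rule on 2: fresh world v, uRv]
7. q → p, v   [□-rule on 6 via vRv]
8. p, v   [→-rule on 7 (branches; this branch)]
Accessibility: uRu, uRv, vRv
The negation has an open branch (countermodel exists).

Not valid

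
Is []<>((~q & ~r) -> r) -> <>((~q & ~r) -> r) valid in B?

Valid in B

Tableau for the negation ~([]<>((~q & ~r) -> r) -> <>((~q & ~r) -> r)):
1. ~([]<>((~q & ~r) -> r) -> <>((~q & ~r) -> r)), 0
2. []<>((~q & ~r) -> r), 0   [~->-rule on 1]
3. ~<>((~q & ~r) -> r), 0   [~->-rule on 1]
4. <>((~q & ~r) -> r), 0   [[]-rule on 2 via 0R0]
5. ~((~q & ~r) -> r), 0   [~<>-rule on 3 via 0R0]
6. ~q & ~r, 0   [~->-rule on 5]
7. ~r, 0   [~->-rule on 5]
8. ~q, 0   [&-rule on 6]
9. (~q & ~r) -> r, 1   [<>-rule on 4: fresh world 1, 0R1]
10. <>((~q & ~r) -> r), 1   [[]-rule on 2 via 0R1]
11. ~((~q & ~r) -> r), 1   [~<>-rule on 3 via 0R1]
12. ~q & ~r, 1   [~->-rule on 11]
13. ~r, 1   [~->-rule on 11]
14. ~q, 1   [&-rule on 12]
15. ~(~q & ~r), 1   [->-rule on 9 (branches; this branch)]
16. r, 1   [~&-rule on 15 (branches; this branch)]
Accessibility: 0R0, 0R1, 1R0, 1R1
Branch closes: r and ~r both at 1.
Every branch of the negation's tableau closes; the branch above is one of them.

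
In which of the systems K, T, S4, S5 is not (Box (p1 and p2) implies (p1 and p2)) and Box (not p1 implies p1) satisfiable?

K

T-tableau for the formula:
1. not (Box (p1 and p2) implies (p1 and p2)) and Box (not p1 implies p1), 0
2. not (Box (p1 and p2) implies (p1 and p2)), 0   [and-rule on 1]
3. Box (not p1 implies p1), 0   [and-rule on 1]
4. Box (p1 and p2), 0   [neg-implies-rule on 2]
5. not (p1 and p2), 0   [neg-implies-rule on 2]
6. not p1 implies p1, 0   [Box-rule on 3 via 0R0]
7. p1 and p2, 0   [Box-rule on 4 via 0R0]
8. p1, 0   [and-rule on 7]
9. p2, 0   [and-rule on 7]
10. not p2, 0   [neg-and-rule on 5 (branches; this branch)]
Accessibility: 0R0
Branch closes: p2 and not p2 both at 0.
Every branch closes (one shown): unsatisfiable in T, hence also in S4, S5 (every S4/S5-frame is a T-frame).
K-tableau for the formula:
1. not (Box (p1 and p2) implies (p1 and p2)) and Box (not p1 implies p1), 0
2. not (Box (p1 and p2) implies (p1 and p2)), 0   [and-rule on 1]
3. Box (not p1 implies p1), 0   [and-rule on 1]
4. Box (p1 and p2), 0   [neg-implies-rule on 2]
5. not (p1 and p2), 0   [neg-implies-rule on 2]
6. not p2, 0   [neg-and-rule on 5 (branches; this branch)]
Complete open branch: satisfiable in K.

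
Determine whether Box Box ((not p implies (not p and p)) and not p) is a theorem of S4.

Tableau for the negation not Box Box ((not p implies (not p and p)) and not p):
1. not Box Box ((not p implies (not p and p)) and not p), w0
2. not Box ((not p implies (not p and p)) and not p), w1
3. not ((not p implies (not p and p)) and not p), w2
4. p, w2
Accessibility: w0Rw0, w0Rw1, w0Rw2, w1Rw1, w1Rw2, w2Rw2
The negation has an open branch (countermodel exists).

Not valid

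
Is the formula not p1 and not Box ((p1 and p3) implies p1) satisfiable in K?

1. not p1 and not Box ((p1 and p3) implies p1), w0
2. not p1, w0   [and-rule on 1]
3. not Box ((p1 and p3) implies p1), w0   [and-rule on 1]
4. not ((p1 and p3) implies p1), w1   [neg-Box-rule on 3: fresh world w1, w0Rw1]
5. p1 and p3, w1   [neg-implies-rule on 4]
6. not p1, w1   [neg-implies-rule on 4]
7. p1, w1   [and-rule on 5]
8. p3, w1   [and-rule on 5]
Accessibility: w0Rw1
Branch closes: p1 and not p1 both at w1.
(One branch shown.) All branches close.

No, unsatisfiable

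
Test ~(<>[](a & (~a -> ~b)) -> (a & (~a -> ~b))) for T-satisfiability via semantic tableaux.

1. ~(<>[](a & (~a -> ~b)) -> (a & (~a -> ~b))), 0
2. <>[](a & (~a -> ~b)), 0
3. ~(a & (~a -> ~b)), 0
4. ~(~a -> ~b), 0
5. ~a, 0
6. b, 0
7. [](a & (~a -> ~b)), 1
8. a & (~a -> ~b), 1
9. a, 1
10. ~a -> ~b, 1
11. ~b, 1
Accessibility: 0R0, 0R1, 1R1

Satisfiable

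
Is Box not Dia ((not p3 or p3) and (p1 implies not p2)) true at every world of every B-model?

Not valid

Tableau for the negation not Box not Dia ((not p3 or p3) and (p1 implies not p2)):
1. not Box not Dia ((not p3 or p3) and (p1 implies not p2)), w0
2. Dia ((not p3 or p3) and (p1 implies not p2)), w1
3. (not p3 or p3) and (p1 implies not p2), w2
4. not p3 or p3, w2
5. p1 implies not p2, w2
6. p3, w2
7. not p2, w2
Accessibility: w0Rw0, w0Rw1, w1Rw0, w1Rw1, w1Rw2, w2Rw1, w2Rw2
The negation has an open branch (countermodel exists).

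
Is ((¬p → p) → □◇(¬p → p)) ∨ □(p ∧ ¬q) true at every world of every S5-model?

Tableau for the negation ¬(((¬p → p) → □◇(¬p → p)) ∨ □(p ∧ ¬q)):
1. ¬(((¬p → p) → □◇(¬p → p)) ∨ □(p ∧ ¬q)), u
2. ¬((¬p → p) → □◇(¬p → p)), u
3. ¬□(p ∧ ¬q), u
4. ¬p → p, u
5. ¬□◇(¬p → p), u
6. p, u
7. ¬(p ∧ ¬q), v
8. q, v
9. ¬◇(¬p → p), w
10. ¬(¬p → p), u
11. ¬p, u
Accessibility: uRu, uRv, uRw, vRu, vRv, vRw, wRu, wRv, wRw
Branch closes: p and ¬p both at u.
All branches of the negation close; one closing branch shown above.

Valid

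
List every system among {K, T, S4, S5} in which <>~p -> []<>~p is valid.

S5-tableau for the negation ~(<>~p -> []<>~p):
1. ~(<>~p -> []<>~p), w0
2. <>~p, w0
3. ~[]<>~p, w0
4. ~p, w1
5. ~<>~p, w2
6. p, w0
7. p, w1
Accessibility: w0Rw0, w0Rw1, w0Rw2, w1Rw0, w1Rw1, w1Rw2, w2Rw0, w2Rw1, w2Rw2
Branch closes: p and ~p both at w1.
Every branch closes (one shown): valid in S5.
S4-tableau for the negation ~(<>~p -> []<>~p):
1. ~(<>~p -> []<>~p), w0
2. <>~p, w0
3. ~[]<>~p, w0
4. ~p, w1
5. ~<>~p, w2
6. p, w2
Accessibility: w0Rw0, w0Rw1, w0Rw2, w1Rw1, w2Rw2
Complete open branch: countermodel on an S4-frame, so not valid in S4, nor in K, T (the same frame is also a K-frame and a T-frame).

S5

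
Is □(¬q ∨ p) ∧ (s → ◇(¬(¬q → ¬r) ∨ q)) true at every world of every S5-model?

Not valid

Tableau for the negation ¬(□(¬q ∨ p) ∧ (s → ◇(¬(¬q → ¬r) ∨ q))):
1. ¬(□(¬q ∨ p) ∧ (s → ◇(¬(¬q → ¬r) ∨ q))), 0
2. ¬(s → ◇(¬(¬q → ¬r) ∨ q)), 0
3. s, 0
4. ¬◇(¬(¬q → ¬r) ∨ q), 0
5. ¬(¬(¬q → ¬r) ∨ q), 0
6. ¬q → ¬r, 0
7. ¬q, 0
8. ¬r, 0
Accessibility: 0R0
The negation has an open branch (countermodel exists).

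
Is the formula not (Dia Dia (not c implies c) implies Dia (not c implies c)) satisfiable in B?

Yes, satisfiable

1. not (Dia Dia (not c implies c) implies Dia (not c implies c)), w0
2. Dia Dia (not c implies c), w0   [neg-implies-rule on 1]
3. not Dia (not c implies c), w0   [neg-implies-rule on 1]
4. not (not c implies c), w0   [neg-Dia-rule on 3 via w0Rw0]
5. not c, w0   [neg-implies-rule on 4]
6. Dia (not c implies c), w1   [Dia-rule on 2: fresh world w1, w0Rw1]
7. not (not c implies c), w1   [neg-Dia-rule on 3 via w0Rw1]
8. not c, w1   [neg-implies-rule on 7]
9. not c implies c, w2   [Dia-rule on 6: fresh world w2, w1Rw2]
10. c, w2   [implies-rule on 9 (branches; this branch)]
Accessibility: w0Rw0, w0Rw1, w1Rw0, w1Rw1, w1Rw2, w2Rw1, w2Rw2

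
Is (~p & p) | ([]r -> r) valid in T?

Tableau for the negation ~((~p & p) | ([]r -> r)):
1. ~((~p & p) | ([]r -> r)), 0
2. ~(~p & p), 0   [~|-rule on 1]
3. ~([]r -> r), 0   [~|-rule on 1]
4. []r, 0   [~->-rule on 3]
5. ~r, 0   [~->-rule on 3]
6. r, 0   [[]-rule on 4 via 0R0]
Accessibility: 0R0
Branch closes: r and ~r both at 0.
All branches of the negation close; one closing branch shown above.

Valid in T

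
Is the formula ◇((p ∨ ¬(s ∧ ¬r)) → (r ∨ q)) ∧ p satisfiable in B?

1. ◇((p ∨ ¬(s ∧ ¬r)) → (r ∨ q)) ∧ p, w0
2. ◇((p ∨ ¬(s ∧ ¬r)) → (r ∨ q)), w0
3. p, w0
4. (p ∨ ¬(s ∧ ¬r)) → (r ∨ q), w1
5. r ∨ q, w1
6. q, w1
Accessibility: w0Rw0, w0Rw1, w1Rw0, w1Rw1

Satisfiable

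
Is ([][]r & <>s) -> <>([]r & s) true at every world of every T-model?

Tableau for the negation ~(([][]r & <>s) -> <>([]r & s)):
1. ~(([][]r & <>s) -> <>([]r & s)), w0
2. [][]r & <>s, w0   [~->-rule on 1]
3. ~<>([]r & s), w0   [~->-rule on 1]
4. [][]r, w0   [&-rule on 2]
5. <>s, w0   [&-rule on 2]
6. ~([]r & s), w0   [~<>-rule on 3 via w0Rw0]
7. []r, w0   [[]-rule on 4 via w0Rw0]
8. r, w0   [[]-rule on 7 via w0Rw0]
9. ~[]r, w0   [~&-rule on 6 (branches; this branch)]
10. s, w1   [<>-rule on 5: fresh world w1, w0Rw1]
11. ~([]r & s), w1   [~<>-rule on 3 via w0Rw1]
12. []r, w1   [[]-rule on 4 via w0Rw1]
13. r, w1   [[]-rule on 7 via w0Rw1]
14. ~[]r, w1   [~&-rule on 11 (branches; this branch)]
15. ~r, w2   [~[]-rule on 9: fresh world w2, w0Rw2]
16. ~([]r & s), w2   [~<>-rule on 3 via w0Rw2]
17. []r, w2   [[]-rule on 4 via w0Rw2]
18. r, w2   [[]-rule on 7 via w0Rw2]
Accessibility: w0Rw0, w0Rw1, w0Rw2, w1Rw1, w2Rw2
Branch closes: r and ~r both at w2.
All branches of the negation close; one closing branch shown above.

Valid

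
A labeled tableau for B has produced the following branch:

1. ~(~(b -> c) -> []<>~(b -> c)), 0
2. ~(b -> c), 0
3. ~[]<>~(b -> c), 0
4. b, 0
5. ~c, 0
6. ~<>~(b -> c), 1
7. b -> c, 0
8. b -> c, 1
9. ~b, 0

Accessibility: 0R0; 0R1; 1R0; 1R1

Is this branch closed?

Closed

Both b and ~b appear at 0.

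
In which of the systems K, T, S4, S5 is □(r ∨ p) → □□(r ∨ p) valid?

S4-tableau for the negation ¬(□(r ∨ p) → □□(r ∨ p)):
1. ¬(□(r ∨ p) → □□(r ∨ p)), 0
2. □(r ∨ p), 0
3. ¬□□(r ∨ p), 0
4. r ∨ p, 0
5. p, 0
6. ¬□(r ∨ p), 1
7. r ∨ p, 1
8. p, 1
9. ¬(r ∨ p), 2
10. ¬r, 2
11. ¬p, 2
12. r ∨ p, 2
13. p, 2
Accessibility: 0R0, 0R1, 0R2, 1R1, 1R2, 2R2
Branch closes: p and ¬p both at 2.
Every branch closes (one shown): valid in S4, hence also in S5 (every theorem of S4 is a theorem of S5).
T-tableau for the negation ¬(□(r ∨ p) → □□(r ∨ p)):
1. ¬(□(r ∨ p) → □□(r ∨ p)), 0
2. □(r ∨ p), 0
3. ¬□□(r ∨ p), 0
4. r ∨ p, 0
5. p, 0
6. ¬□(r ∨ p), 1
7. r ∨ p, 1
8. p, 1
9. ¬(r ∨ p), 2
10. ¬r, 2
11. ¬p, 2
Accessibility: 0R0, 0R1, 1R1, 1R2, 2R2
Complete open branch: countermodel on a T-frame, so not valid in T, nor in K (the same frame is also a K-frame).

S4, S5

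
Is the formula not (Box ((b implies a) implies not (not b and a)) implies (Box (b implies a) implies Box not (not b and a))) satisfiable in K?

1. not (Box ((b implies a) implies not (not b and a)) implies (Box (b implies a) implies Box not (not b and a))), 0
2. Box ((b implies a) implies not (not b and a)), 0
3. not (Box (b implies a) implies Box not (not b and a)), 0
4. Box (b implies a), 0
5. not Box not (not b and a), 0
6. not b and a, 1
7. not b, 1
8. a, 1
9. (b implies a) implies not (not b and a), 1
10. b implies a, 1
11. not (not b and a), 1
12. not a, 1
Accessibility: 0R1
Branch closes: a and not a both at 1.
Every branch closes; the branch above is one of them.

Unsatisfiable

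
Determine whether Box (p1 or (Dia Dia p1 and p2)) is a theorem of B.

No, not valid

Tableau for the negation not Box (p1 or (Dia Dia p1 and p2)):
1. not Box (p1 or (Dia Dia p1 and p2)), u
2. not (p1 or (Dia Dia p1 and p2)), v
3. not p1, v
4. not (Dia Dia p1 and p2), v
5. not p2, v
Accessibility: uRu, uRv, vRu, vRv
The negation has an open branch (countermodel exists).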